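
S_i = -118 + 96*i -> [-118, -22, 74, 170, 266]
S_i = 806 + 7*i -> [806, 813, 820, 827, 834]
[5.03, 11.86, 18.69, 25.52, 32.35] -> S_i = 5.03 + 6.83*i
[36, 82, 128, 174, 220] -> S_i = 36 + 46*i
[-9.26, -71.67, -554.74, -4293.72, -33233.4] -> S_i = -9.26*7.74^i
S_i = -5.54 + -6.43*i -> [-5.54, -11.97, -18.4, -24.83, -31.26]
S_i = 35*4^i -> [35, 140, 560, 2240, 8960]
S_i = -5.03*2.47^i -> [-5.03, -12.42, -30.69, -75.8, -187.22]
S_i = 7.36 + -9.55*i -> [7.36, -2.19, -11.74, -21.29, -30.84]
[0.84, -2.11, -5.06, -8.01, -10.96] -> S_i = 0.84 + -2.95*i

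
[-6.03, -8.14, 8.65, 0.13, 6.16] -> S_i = Random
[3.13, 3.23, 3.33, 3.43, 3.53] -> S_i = 3.13 + 0.10*i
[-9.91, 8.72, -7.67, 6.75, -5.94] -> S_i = -9.91*(-0.88)^i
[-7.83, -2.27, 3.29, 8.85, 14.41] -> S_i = -7.83 + 5.56*i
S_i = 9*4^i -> [9, 36, 144, 576, 2304]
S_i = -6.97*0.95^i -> [-6.97, -6.62, -6.29, -5.98, -5.68]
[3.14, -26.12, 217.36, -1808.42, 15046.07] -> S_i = 3.14*(-8.32)^i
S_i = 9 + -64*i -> [9, -55, -119, -183, -247]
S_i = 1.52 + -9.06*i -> [1.52, -7.54, -16.6, -25.66, -34.72]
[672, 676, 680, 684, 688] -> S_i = 672 + 4*i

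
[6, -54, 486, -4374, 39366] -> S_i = 6*-9^i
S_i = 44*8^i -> [44, 352, 2816, 22528, 180224]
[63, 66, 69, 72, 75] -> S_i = 63 + 3*i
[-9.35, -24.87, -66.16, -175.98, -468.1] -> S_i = -9.35*2.66^i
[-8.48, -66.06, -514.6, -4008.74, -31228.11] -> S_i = -8.48*7.79^i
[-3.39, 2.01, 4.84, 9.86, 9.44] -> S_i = Random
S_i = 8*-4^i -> [8, -32, 128, -512, 2048]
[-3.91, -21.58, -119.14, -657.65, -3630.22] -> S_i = -3.91*5.52^i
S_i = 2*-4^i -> [2, -8, 32, -128, 512]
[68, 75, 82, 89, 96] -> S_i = 68 + 7*i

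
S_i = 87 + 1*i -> [87, 88, 89, 90, 91]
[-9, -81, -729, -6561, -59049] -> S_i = -9*9^i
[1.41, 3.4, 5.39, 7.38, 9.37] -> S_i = 1.41 + 1.99*i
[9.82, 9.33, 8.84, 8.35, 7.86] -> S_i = 9.82 + -0.49*i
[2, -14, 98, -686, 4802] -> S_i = 2*-7^i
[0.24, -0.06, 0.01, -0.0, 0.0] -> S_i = 0.24*(-0.24)^i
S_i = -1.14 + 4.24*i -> [-1.14, 3.1, 7.34, 11.58, 15.82]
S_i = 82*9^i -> [82, 738, 6642, 59778, 538002]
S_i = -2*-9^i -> [-2, 18, -162, 1458, -13122]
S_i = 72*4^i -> [72, 288, 1152, 4608, 18432]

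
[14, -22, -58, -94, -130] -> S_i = 14 + -36*i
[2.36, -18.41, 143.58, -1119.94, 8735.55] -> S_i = 2.36*(-7.80)^i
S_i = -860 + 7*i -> [-860, -853, -846, -839, -832]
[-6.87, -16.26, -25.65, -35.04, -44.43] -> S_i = -6.87 + -9.39*i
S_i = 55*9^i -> [55, 495, 4455, 40095, 360855]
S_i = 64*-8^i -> [64, -512, 4096, -32768, 262144]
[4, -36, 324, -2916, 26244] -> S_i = 4*-9^i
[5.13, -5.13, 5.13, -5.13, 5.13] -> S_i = 5.13*(-1.00)^i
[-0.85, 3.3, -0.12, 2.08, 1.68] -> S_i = Random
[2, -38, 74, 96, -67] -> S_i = Random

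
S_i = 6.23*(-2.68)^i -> [6.23, -16.7, 44.75, -119.92, 321.39]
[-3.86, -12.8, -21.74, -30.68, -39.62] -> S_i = -3.86 + -8.94*i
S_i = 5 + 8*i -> [5, 13, 21, 29, 37]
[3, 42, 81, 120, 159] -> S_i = 3 + 39*i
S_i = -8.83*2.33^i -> [-8.83, -20.57, -47.94, -111.69, -260.25]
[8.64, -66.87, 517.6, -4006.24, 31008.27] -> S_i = 8.64*(-7.74)^i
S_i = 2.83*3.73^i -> [2.83, 10.56, 39.37, 146.86, 547.8]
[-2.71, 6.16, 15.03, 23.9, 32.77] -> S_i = -2.71 + 8.87*i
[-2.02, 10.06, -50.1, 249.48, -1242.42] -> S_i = -2.02*(-4.98)^i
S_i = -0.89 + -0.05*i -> [-0.89, -0.94, -0.99, -1.04, -1.09]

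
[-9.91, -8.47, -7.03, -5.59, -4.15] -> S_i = -9.91 + 1.44*i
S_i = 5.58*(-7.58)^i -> [5.58, -42.3, 320.61, -2430.2, 18420.91]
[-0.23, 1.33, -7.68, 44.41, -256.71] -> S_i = -0.23*(-5.78)^i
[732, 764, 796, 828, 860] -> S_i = 732 + 32*i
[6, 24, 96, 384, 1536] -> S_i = 6*4^i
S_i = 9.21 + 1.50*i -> [9.21, 10.71, 12.21, 13.71, 15.21]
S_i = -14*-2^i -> [-14, 28, -56, 112, -224]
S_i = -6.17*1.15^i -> [-6.17, -7.1, -8.16, -9.38, -10.79]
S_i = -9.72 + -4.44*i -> [-9.72, -14.16, -18.6, -23.04, -27.48]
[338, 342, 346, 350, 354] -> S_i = 338 + 4*i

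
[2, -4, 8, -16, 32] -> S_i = 2*-2^i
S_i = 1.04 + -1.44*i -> [1.04, -0.4, -1.84, -3.28, -4.72]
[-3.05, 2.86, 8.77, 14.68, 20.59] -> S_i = -3.05 + 5.91*i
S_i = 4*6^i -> [4, 24, 144, 864, 5184]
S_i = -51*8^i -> [-51, -408, -3264, -26112, -208896]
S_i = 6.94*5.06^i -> [6.94, 35.12, 177.69, 899.11, 4549.48]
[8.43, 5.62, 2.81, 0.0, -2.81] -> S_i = 8.43 + -2.81*i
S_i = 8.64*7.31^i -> [8.64, 63.16, 461.69, 3374.94, 24670.8]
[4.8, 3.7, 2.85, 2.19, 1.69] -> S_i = 4.80*0.77^i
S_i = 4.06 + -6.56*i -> [4.06, -2.5, -9.06, -15.62, -22.18]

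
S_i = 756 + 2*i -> [756, 758, 760, 762, 764]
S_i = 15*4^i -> [15, 60, 240, 960, 3840]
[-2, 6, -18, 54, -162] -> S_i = -2*-3^i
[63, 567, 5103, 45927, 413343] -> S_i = 63*9^i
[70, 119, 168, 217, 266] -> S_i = 70 + 49*i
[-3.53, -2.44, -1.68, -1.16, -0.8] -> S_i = -3.53*0.69^i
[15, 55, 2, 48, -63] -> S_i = Random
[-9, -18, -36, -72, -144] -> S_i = -9*2^i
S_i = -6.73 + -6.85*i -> [-6.73, -13.58, -20.43, -27.28, -34.13]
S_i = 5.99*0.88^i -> [5.99, 5.27, 4.64, 4.08, 3.59]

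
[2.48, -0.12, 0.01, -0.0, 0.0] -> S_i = 2.48*(-0.05)^i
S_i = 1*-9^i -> [1, -9, 81, -729, 6561]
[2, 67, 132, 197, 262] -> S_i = 2 + 65*i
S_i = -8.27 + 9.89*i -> [-8.27, 1.62, 11.51, 21.4, 31.29]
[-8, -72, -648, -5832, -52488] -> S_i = -8*9^i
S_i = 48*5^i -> [48, 240, 1200, 6000, 30000]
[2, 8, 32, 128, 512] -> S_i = 2*4^i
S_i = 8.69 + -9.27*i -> [8.69, -0.58, -9.85, -19.12, -28.39]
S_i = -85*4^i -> [-85, -340, -1360, -5440, -21760]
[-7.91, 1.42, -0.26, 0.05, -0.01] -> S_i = -7.91*(-0.18)^i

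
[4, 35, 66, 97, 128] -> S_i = 4 + 31*i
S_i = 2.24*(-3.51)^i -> [2.24, -7.86, 27.6, -96.87, 340.0]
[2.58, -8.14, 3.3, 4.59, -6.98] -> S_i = Random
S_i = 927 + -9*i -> [927, 918, 909, 900, 891]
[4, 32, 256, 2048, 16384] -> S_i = 4*8^i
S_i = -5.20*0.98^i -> [-5.2, -5.1, -4.99, -4.89, -4.8]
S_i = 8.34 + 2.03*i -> [8.34, 10.37, 12.4, 14.43, 16.46]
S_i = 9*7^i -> [9, 63, 441, 3087, 21609]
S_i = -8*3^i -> [-8, -24, -72, -216, -648]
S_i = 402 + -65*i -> [402, 337, 272, 207, 142]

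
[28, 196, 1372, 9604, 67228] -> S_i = 28*7^i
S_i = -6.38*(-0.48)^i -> [-6.38, 3.06, -1.47, 0.71, -0.34]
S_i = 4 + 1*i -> [4, 5, 6, 7, 8]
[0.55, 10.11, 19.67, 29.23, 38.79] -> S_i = 0.55 + 9.56*i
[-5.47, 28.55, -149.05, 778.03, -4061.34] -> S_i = -5.47*(-5.22)^i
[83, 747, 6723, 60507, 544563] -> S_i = 83*9^i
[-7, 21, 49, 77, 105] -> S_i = -7 + 28*i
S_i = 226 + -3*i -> [226, 223, 220, 217, 214]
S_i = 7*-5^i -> [7, -35, 175, -875, 4375]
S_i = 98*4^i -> [98, 392, 1568, 6272, 25088]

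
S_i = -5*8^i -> [-5, -40, -320, -2560, -20480]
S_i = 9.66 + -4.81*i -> [9.66, 4.85, 0.04, -4.77, -9.58]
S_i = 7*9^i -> [7, 63, 567, 5103, 45927]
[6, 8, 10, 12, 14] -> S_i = 6 + 2*i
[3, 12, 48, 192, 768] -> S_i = 3*4^i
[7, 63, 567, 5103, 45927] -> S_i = 7*9^i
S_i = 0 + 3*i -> [0, 3, 6, 9, 12]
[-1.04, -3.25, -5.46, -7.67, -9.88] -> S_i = -1.04 + -2.21*i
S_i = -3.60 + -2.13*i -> [-3.6, -5.73, -7.86, -9.99, -12.12]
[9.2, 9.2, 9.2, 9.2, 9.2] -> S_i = 9.20 + 0.00*i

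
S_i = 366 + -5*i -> [366, 361, 356, 351, 346]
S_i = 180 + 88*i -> [180, 268, 356, 444, 532]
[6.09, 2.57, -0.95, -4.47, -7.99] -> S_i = 6.09 + -3.52*i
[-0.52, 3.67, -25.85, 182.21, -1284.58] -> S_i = -0.52*(-7.05)^i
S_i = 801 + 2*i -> [801, 803, 805, 807, 809]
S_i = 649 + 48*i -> [649, 697, 745, 793, 841]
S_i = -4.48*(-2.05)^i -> [-4.48, 9.18, -18.83, 38.6, -79.12]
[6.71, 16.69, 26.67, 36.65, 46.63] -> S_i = 6.71 + 9.98*i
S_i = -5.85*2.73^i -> [-5.85, -15.97, -43.6, -119.03, -324.94]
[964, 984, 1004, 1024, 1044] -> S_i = 964 + 20*i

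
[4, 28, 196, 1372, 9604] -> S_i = 4*7^i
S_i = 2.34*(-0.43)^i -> [2.34, -1.01, 0.43, -0.19, 0.08]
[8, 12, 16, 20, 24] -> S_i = 8 + 4*i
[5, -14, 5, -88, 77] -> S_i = Random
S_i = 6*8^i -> [6, 48, 384, 3072, 24576]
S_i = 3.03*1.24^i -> [3.03, 3.76, 4.66, 5.78, 7.16]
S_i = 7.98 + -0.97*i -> [7.98, 7.01, 6.04, 5.07, 4.1]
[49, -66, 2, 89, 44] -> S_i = Random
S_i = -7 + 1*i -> [-7, -6, -5, -4, -3]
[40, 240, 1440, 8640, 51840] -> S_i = 40*6^i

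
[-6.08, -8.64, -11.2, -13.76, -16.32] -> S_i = -6.08 + -2.56*i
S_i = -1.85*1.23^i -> [-1.85, -2.28, -2.8, -3.44, -4.23]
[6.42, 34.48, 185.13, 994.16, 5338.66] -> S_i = 6.42*5.37^i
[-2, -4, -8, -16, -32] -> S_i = -2*2^i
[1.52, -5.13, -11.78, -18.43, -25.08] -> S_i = 1.52 + -6.65*i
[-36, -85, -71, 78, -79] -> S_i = Random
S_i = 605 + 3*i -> [605, 608, 611, 614, 617]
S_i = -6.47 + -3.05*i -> [-6.47, -9.52, -12.57, -15.62, -18.67]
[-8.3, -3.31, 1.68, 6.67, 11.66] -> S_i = -8.30 + 4.99*i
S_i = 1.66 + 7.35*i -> [1.66, 9.01, 16.36, 23.71, 31.06]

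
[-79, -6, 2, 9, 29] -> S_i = Random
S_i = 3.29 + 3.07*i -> [3.29, 6.36, 9.43, 12.5, 15.57]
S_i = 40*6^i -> [40, 240, 1440, 8640, 51840]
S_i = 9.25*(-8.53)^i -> [9.25, -78.9, 673.04, -5741.02, 48970.87]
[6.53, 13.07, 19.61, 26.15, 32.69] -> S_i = 6.53 + 6.54*i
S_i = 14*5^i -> [14, 70, 350, 1750, 8750]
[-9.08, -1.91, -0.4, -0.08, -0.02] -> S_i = -9.08*0.21^i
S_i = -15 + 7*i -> [-15, -8, -1, 6, 13]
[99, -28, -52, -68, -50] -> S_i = Random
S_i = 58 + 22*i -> [58, 80, 102, 124, 146]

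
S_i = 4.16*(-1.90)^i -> [4.16, -7.9, 15.02, -28.53, 54.21]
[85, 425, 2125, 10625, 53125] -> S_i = 85*5^i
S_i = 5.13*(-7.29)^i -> [5.13, -37.4, 272.63, -1987.47, 14488.64]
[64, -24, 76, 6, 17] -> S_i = Random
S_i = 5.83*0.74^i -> [5.83, 4.31, 3.19, 2.36, 1.75]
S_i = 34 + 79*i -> [34, 113, 192, 271, 350]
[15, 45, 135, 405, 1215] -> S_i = 15*3^i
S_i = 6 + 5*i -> [6, 11, 16, 21, 26]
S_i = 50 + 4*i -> [50, 54, 58, 62, 66]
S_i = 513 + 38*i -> [513, 551, 589, 627, 665]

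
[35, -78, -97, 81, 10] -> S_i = Random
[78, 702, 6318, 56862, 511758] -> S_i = 78*9^i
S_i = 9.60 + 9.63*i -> [9.6, 19.23, 28.86, 38.49, 48.12]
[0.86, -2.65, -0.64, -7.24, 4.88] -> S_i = Random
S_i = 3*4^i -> [3, 12, 48, 192, 768]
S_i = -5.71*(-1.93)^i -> [-5.71, 11.02, -21.27, 41.05, -79.23]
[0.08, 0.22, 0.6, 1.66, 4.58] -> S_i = 0.08*2.75^i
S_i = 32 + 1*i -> [32, 33, 34, 35, 36]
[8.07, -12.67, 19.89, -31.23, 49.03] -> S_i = 8.07*(-1.57)^i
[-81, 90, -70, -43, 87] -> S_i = Random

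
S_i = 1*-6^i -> [1, -6, 36, -216, 1296]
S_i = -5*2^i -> [-5, -10, -20, -40, -80]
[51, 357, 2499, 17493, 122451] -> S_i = 51*7^i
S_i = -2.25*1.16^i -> [-2.25, -2.61, -3.03, -3.51, -4.07]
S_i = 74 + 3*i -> [74, 77, 80, 83, 86]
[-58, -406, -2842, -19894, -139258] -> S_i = -58*7^i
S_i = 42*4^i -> [42, 168, 672, 2688, 10752]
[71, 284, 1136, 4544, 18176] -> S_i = 71*4^i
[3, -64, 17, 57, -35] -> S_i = Random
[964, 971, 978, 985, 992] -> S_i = 964 + 7*i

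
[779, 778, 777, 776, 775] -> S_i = 779 + -1*i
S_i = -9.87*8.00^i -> [-9.87, -78.96, -631.68, -5053.44, -40427.52]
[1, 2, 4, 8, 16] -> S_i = 1*2^i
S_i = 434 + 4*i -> [434, 438, 442, 446, 450]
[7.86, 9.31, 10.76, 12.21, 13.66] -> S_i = 7.86 + 1.45*i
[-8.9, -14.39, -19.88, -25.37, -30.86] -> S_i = -8.90 + -5.49*i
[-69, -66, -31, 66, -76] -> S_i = Random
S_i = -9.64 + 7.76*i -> [-9.64, -1.88, 5.88, 13.64, 21.4]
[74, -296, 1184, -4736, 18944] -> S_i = 74*-4^i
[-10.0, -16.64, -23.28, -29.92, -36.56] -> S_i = -10.00 + -6.64*i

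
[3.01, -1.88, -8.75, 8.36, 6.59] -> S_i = Random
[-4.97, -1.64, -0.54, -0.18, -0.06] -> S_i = -4.97*0.33^i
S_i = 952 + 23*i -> [952, 975, 998, 1021, 1044]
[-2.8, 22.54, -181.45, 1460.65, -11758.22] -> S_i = -2.80*(-8.05)^i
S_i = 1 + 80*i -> [1, 81, 161, 241, 321]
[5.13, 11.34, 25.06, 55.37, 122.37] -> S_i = 5.13*2.21^i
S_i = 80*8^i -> [80, 640, 5120, 40960, 327680]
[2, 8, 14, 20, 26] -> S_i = 2 + 6*i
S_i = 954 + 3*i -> [954, 957, 960, 963, 966]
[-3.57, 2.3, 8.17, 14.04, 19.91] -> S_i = -3.57 + 5.87*i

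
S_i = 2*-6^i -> [2, -12, 72, -432, 2592]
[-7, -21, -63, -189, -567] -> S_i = -7*3^i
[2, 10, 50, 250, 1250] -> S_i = 2*5^i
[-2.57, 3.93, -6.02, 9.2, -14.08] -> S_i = -2.57*(-1.53)^i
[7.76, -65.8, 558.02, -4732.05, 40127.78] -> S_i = 7.76*(-8.48)^i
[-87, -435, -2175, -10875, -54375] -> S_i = -87*5^i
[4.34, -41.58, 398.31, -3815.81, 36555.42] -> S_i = 4.34*(-9.58)^i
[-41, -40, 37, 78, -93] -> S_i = Random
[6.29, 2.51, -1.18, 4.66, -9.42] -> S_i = Random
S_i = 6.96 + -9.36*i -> [6.96, -2.4, -11.76, -21.12, -30.48]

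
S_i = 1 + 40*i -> [1, 41, 81, 121, 161]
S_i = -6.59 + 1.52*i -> [-6.59, -5.07, -3.55, -2.03, -0.51]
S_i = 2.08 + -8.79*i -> [2.08, -6.71, -15.5, -24.29, -33.08]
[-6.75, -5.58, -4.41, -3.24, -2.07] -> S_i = -6.75 + 1.17*i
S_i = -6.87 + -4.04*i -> [-6.87, -10.91, -14.95, -18.99, -23.03]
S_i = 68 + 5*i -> [68, 73, 78, 83, 88]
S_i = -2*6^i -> [-2, -12, -72, -432, -2592]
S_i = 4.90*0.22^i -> [4.9, 1.08, 0.24, 0.05, 0.01]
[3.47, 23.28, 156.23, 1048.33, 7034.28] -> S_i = 3.47*6.71^i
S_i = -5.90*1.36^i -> [-5.9, -8.02, -10.91, -14.84, -20.18]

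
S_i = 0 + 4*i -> [0, 4, 8, 12, 16]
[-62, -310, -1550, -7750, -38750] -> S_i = -62*5^i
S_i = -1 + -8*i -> [-1, -9, -17, -25, -33]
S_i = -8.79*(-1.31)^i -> [-8.79, 11.51, -15.08, 19.76, -25.89]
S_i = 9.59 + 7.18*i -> [9.59, 16.77, 23.95, 31.13, 38.31]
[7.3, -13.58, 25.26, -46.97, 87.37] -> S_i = 7.30*(-1.86)^i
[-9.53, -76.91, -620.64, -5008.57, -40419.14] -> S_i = -9.53*8.07^i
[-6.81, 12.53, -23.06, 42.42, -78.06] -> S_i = -6.81*(-1.84)^i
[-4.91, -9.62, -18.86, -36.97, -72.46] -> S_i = -4.91*1.96^i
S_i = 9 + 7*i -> [9, 16, 23, 30, 37]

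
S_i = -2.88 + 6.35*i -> [-2.88, 3.47, 9.82, 16.17, 22.52]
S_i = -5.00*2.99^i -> [-5.0, -14.95, -44.7, -133.65, -399.63]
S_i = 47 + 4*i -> [47, 51, 55, 59, 63]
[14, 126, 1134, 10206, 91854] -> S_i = 14*9^i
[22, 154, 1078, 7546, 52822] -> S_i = 22*7^i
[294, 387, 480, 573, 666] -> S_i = 294 + 93*i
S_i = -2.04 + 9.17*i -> [-2.04, 7.13, 16.3, 25.47, 34.64]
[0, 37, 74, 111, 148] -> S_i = 0 + 37*i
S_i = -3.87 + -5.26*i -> [-3.87, -9.13, -14.39, -19.65, -24.91]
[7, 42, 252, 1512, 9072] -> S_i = 7*6^i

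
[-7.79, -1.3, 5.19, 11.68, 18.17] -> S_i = -7.79 + 6.49*i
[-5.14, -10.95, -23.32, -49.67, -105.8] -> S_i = -5.14*2.13^i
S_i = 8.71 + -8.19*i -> [8.71, 0.52, -7.67, -15.86, -24.05]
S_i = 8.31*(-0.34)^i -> [8.31, -2.83, 0.96, -0.33, 0.11]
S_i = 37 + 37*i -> [37, 74, 111, 148, 185]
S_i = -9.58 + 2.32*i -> [-9.58, -7.26, -4.94, -2.62, -0.3]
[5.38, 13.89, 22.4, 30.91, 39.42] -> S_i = 5.38 + 8.51*i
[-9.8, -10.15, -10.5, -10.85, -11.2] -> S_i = -9.80 + -0.35*i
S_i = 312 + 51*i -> [312, 363, 414, 465, 516]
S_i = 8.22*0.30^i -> [8.22, 2.47, 0.74, 0.22, 0.07]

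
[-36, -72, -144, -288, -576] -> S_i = -36*2^i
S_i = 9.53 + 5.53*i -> [9.53, 15.06, 20.59, 26.12, 31.65]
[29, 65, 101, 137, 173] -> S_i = 29 + 36*i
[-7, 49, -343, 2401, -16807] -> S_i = -7*-7^i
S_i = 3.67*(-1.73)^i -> [3.67, -6.35, 10.98, -19.0, 32.87]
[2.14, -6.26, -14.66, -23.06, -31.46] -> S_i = 2.14 + -8.40*i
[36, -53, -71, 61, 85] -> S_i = Random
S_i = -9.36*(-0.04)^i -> [-9.36, 0.37, -0.01, 0.0, -0.0]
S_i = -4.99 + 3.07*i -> [-4.99, -1.92, 1.15, 4.22, 7.29]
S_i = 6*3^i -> [6, 18, 54, 162, 486]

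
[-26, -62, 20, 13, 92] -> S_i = Random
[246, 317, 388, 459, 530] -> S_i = 246 + 71*i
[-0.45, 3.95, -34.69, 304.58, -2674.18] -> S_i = -0.45*(-8.78)^i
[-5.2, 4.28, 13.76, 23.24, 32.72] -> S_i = -5.20 + 9.48*i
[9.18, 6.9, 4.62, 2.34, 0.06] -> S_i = 9.18 + -2.28*i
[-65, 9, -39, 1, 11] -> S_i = Random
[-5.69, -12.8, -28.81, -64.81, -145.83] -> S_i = -5.69*2.25^i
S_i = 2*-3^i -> [2, -6, 18, -54, 162]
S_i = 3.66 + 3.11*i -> [3.66, 6.77, 9.88, 12.99, 16.1]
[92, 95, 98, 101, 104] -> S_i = 92 + 3*i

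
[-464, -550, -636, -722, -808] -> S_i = -464 + -86*i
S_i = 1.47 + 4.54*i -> [1.47, 6.01, 10.55, 15.09, 19.63]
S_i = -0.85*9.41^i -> [-0.85, -8.0, -75.27, -708.25, -6664.65]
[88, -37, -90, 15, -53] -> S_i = Random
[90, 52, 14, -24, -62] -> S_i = 90 + -38*i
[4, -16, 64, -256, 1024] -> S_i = 4*-4^i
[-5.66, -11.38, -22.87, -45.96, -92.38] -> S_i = -5.66*2.01^i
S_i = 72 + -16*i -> [72, 56, 40, 24, 8]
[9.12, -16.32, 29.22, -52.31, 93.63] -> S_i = 9.12*(-1.79)^i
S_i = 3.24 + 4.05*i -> [3.24, 7.29, 11.34, 15.39, 19.44]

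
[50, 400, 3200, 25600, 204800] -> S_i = 50*8^i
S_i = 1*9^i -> [1, 9, 81, 729, 6561]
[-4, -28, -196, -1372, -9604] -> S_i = -4*7^i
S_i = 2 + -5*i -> [2, -3, -8, -13, -18]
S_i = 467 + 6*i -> [467, 473, 479, 485, 491]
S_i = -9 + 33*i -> [-9, 24, 57, 90, 123]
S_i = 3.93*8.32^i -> [3.93, 32.7, 272.04, 2263.41, 18831.54]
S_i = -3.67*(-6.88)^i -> [-3.67, 25.25, -173.72, 1195.17, -8222.8]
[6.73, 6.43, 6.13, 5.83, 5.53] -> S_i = 6.73 + -0.30*i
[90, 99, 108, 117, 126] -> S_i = 90 + 9*i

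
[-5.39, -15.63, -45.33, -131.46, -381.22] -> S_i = -5.39*2.90^i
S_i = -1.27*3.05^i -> [-1.27, -3.87, -11.81, -36.03, -109.9]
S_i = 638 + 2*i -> [638, 640, 642, 644, 646]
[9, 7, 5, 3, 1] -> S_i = 9 + -2*i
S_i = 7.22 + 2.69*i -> [7.22, 9.91, 12.6, 15.29, 17.98]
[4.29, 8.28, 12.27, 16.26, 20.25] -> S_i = 4.29 + 3.99*i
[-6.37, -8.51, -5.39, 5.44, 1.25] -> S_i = Random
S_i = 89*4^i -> [89, 356, 1424, 5696, 22784]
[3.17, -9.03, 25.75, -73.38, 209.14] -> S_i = 3.17*(-2.85)^i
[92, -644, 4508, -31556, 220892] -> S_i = 92*-7^i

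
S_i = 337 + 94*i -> [337, 431, 525, 619, 713]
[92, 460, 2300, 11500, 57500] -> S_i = 92*5^i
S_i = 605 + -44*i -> [605, 561, 517, 473, 429]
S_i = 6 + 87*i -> [6, 93, 180, 267, 354]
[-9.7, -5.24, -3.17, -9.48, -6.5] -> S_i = Random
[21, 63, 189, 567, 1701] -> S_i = 21*3^i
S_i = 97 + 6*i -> [97, 103, 109, 115, 121]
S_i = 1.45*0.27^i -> [1.45, 0.39, 0.11, 0.03, 0.01]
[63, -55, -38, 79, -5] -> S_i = Random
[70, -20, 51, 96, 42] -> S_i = Random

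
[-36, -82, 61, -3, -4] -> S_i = Random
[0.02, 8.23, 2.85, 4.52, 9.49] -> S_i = Random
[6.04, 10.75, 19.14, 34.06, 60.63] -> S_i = 6.04*1.78^i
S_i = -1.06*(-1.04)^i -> [-1.06, 1.1, -1.15, 1.19, -1.24]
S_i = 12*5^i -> [12, 60, 300, 1500, 7500]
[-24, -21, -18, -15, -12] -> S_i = -24 + 3*i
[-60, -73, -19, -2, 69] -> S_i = Random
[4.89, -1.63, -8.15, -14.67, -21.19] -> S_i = 4.89 + -6.52*i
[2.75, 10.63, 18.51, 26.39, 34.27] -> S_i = 2.75 + 7.88*i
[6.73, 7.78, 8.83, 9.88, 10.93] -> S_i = 6.73 + 1.05*i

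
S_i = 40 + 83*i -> [40, 123, 206, 289, 372]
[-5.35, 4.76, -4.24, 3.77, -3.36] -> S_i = -5.35*(-0.89)^i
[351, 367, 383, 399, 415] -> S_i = 351 + 16*i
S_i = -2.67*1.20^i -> [-2.67, -3.2, -3.84, -4.61, -5.54]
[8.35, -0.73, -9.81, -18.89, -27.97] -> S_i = 8.35 + -9.08*i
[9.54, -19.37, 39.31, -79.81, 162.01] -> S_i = 9.54*(-2.03)^i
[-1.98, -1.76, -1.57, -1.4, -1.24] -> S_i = -1.98*0.89^i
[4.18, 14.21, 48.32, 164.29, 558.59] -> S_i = 4.18*3.40^i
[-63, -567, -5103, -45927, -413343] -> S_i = -63*9^i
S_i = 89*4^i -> [89, 356, 1424, 5696, 22784]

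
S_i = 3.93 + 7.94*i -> [3.93, 11.87, 19.81, 27.75, 35.69]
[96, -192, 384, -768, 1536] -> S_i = 96*-2^i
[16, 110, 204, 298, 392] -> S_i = 16 + 94*i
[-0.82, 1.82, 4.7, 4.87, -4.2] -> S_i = Random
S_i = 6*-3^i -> [6, -18, 54, -162, 486]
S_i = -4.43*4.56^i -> [-4.43, -20.2, -92.12, -420.05, -1915.42]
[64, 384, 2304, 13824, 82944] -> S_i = 64*6^i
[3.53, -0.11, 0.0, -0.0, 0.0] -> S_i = 3.53*(-0.03)^i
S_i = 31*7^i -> [31, 217, 1519, 10633, 74431]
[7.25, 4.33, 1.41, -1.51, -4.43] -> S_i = 7.25 + -2.92*i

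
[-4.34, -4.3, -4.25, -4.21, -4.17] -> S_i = -4.34*0.99^i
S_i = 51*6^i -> [51, 306, 1836, 11016, 66096]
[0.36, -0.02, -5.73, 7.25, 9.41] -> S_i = Random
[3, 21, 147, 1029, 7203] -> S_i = 3*7^i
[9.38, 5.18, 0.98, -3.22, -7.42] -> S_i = 9.38 + -4.20*i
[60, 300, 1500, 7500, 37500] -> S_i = 60*5^i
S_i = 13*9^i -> [13, 117, 1053, 9477, 85293]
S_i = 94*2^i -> [94, 188, 376, 752, 1504]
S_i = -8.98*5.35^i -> [-8.98, -48.04, -257.03, -1375.11, -7356.84]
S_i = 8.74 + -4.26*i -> [8.74, 4.48, 0.22, -4.04, -8.3]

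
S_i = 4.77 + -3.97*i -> [4.77, 0.8, -3.17, -7.14, -11.11]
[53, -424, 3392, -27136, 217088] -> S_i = 53*-8^i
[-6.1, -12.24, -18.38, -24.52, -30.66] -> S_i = -6.10 + -6.14*i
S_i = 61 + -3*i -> [61, 58, 55, 52, 49]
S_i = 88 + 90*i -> [88, 178, 268, 358, 448]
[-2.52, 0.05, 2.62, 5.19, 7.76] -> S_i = -2.52 + 2.57*i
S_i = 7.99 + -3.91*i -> [7.99, 4.08, 0.17, -3.74, -7.65]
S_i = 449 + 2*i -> [449, 451, 453, 455, 457]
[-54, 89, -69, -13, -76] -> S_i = Random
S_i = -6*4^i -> [-6, -24, -96, -384, -1536]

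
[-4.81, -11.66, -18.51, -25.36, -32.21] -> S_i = -4.81 + -6.85*i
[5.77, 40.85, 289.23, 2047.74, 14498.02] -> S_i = 5.77*7.08^i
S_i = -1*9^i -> [-1, -9, -81, -729, -6561]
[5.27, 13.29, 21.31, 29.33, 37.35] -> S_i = 5.27 + 8.02*i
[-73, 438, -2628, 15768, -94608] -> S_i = -73*-6^i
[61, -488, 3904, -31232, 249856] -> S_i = 61*-8^i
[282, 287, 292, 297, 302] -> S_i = 282 + 5*i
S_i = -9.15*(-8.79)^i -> [-9.15, 80.43, -706.97, 6214.24, -54623.13]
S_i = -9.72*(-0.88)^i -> [-9.72, 8.55, -7.53, 6.62, -5.83]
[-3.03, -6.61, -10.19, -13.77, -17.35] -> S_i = -3.03 + -3.58*i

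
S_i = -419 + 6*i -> [-419, -413, -407, -401, -395]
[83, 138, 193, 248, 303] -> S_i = 83 + 55*i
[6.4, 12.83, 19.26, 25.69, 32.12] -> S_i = 6.40 + 6.43*i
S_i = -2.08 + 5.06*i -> [-2.08, 2.98, 8.04, 13.1, 18.16]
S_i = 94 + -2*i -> [94, 92, 90, 88, 86]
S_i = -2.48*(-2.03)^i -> [-2.48, 5.03, -10.22, 20.75, -42.11]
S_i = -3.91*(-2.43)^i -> [-3.91, 9.5, -23.09, 56.1, -136.33]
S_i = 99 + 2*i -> [99, 101, 103, 105, 107]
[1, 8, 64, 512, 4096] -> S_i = 1*8^i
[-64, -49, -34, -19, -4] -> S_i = -64 + 15*i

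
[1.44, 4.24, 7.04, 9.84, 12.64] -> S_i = 1.44 + 2.80*i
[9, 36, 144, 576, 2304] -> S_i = 9*4^i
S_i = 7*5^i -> [7, 35, 175, 875, 4375]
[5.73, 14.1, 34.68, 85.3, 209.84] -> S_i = 5.73*2.46^i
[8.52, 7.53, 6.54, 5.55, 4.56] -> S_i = 8.52 + -0.99*i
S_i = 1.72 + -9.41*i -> [1.72, -7.69, -17.1, -26.51, -35.92]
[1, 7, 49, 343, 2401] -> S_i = 1*7^i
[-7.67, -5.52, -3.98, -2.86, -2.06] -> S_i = -7.67*0.72^i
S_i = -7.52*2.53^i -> [-7.52, -19.03, -48.13, -121.78, -308.11]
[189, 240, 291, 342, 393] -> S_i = 189 + 51*i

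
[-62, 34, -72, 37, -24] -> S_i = Random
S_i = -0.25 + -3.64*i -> [-0.25, -3.89, -7.53, -11.17, -14.81]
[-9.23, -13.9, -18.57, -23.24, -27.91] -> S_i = -9.23 + -4.67*i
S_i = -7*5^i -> [-7, -35, -175, -875, -4375]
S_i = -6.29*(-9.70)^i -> [-6.29, 61.01, -591.83, 5740.71, -55684.92]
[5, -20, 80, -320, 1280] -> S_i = 5*-4^i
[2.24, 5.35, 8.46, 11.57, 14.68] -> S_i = 2.24 + 3.11*i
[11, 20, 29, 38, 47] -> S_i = 11 + 9*i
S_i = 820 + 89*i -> [820, 909, 998, 1087, 1176]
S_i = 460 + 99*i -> [460, 559, 658, 757, 856]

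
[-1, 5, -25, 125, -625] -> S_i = -1*-5^i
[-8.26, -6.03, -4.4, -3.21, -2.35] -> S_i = -8.26*0.73^i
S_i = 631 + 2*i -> [631, 633, 635, 637, 639]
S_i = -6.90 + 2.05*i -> [-6.9, -4.85, -2.8, -0.75, 1.3]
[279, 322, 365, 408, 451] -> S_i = 279 + 43*i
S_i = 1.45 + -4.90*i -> [1.45, -3.45, -8.35, -13.25, -18.15]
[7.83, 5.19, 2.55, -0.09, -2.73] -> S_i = 7.83 + -2.64*i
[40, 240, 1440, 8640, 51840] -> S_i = 40*6^i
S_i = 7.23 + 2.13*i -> [7.23, 9.36, 11.49, 13.62, 15.75]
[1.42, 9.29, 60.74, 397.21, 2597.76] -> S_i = 1.42*6.54^i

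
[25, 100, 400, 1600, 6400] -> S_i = 25*4^i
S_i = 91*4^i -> [91, 364, 1456, 5824, 23296]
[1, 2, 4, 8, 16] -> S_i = 1*2^i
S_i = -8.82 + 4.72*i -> [-8.82, -4.1, 0.62, 5.34, 10.06]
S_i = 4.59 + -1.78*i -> [4.59, 2.81, 1.03, -0.75, -2.53]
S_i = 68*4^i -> [68, 272, 1088, 4352, 17408]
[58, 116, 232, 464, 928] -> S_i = 58*2^i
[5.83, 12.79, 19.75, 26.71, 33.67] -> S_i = 5.83 + 6.96*i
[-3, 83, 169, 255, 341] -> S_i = -3 + 86*i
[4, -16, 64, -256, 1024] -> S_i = 4*-4^i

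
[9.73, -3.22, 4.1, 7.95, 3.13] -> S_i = Random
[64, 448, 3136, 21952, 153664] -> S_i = 64*7^i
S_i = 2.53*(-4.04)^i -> [2.53, -10.22, 41.29, -166.83, 673.98]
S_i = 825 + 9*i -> [825, 834, 843, 852, 861]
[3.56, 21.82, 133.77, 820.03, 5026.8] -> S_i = 3.56*6.13^i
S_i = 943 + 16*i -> [943, 959, 975, 991, 1007]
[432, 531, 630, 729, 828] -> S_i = 432 + 99*i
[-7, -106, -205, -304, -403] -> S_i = -7 + -99*i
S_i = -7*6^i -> [-7, -42, -252, -1512, -9072]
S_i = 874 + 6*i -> [874, 880, 886, 892, 898]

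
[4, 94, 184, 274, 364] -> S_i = 4 + 90*i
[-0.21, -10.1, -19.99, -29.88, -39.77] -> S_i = -0.21 + -9.89*i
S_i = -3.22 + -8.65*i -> [-3.22, -11.87, -20.52, -29.17, -37.82]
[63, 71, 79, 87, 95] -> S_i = 63 + 8*i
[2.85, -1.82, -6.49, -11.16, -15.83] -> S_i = 2.85 + -4.67*i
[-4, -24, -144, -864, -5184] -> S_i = -4*6^i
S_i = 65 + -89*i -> [65, -24, -113, -202, -291]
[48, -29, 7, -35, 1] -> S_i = Random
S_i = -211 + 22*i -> [-211, -189, -167, -145, -123]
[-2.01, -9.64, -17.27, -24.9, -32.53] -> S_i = -2.01 + -7.63*i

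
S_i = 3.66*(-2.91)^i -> [3.66, -10.65, 30.99, -90.19, 262.45]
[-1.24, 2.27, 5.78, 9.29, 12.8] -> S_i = -1.24 + 3.51*i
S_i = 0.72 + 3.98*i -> [0.72, 4.7, 8.68, 12.66, 16.64]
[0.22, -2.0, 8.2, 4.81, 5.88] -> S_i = Random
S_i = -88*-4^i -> [-88, 352, -1408, 5632, -22528]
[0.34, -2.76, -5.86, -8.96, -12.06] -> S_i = 0.34 + -3.10*i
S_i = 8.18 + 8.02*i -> [8.18, 16.2, 24.22, 32.24, 40.26]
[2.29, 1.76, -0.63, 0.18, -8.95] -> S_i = Random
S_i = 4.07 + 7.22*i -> [4.07, 11.29, 18.51, 25.73, 32.95]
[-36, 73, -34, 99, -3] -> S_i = Random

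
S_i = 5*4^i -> [5, 20, 80, 320, 1280]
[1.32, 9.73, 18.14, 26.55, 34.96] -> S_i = 1.32 + 8.41*i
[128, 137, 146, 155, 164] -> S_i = 128 + 9*i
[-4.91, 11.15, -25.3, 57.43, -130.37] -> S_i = -4.91*(-2.27)^i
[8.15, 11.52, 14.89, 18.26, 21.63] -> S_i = 8.15 + 3.37*i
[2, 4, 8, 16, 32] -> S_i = 2*2^i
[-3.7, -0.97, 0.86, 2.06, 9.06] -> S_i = Random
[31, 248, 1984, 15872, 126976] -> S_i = 31*8^i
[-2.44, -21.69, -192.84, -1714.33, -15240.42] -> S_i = -2.44*8.89^i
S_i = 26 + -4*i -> [26, 22, 18, 14, 10]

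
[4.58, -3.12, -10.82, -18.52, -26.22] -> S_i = 4.58 + -7.70*i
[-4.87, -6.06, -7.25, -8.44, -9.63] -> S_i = -4.87 + -1.19*i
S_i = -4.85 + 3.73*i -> [-4.85, -1.12, 2.61, 6.34, 10.07]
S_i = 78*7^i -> [78, 546, 3822, 26754, 187278]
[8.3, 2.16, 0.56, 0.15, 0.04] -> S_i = 8.30*0.26^i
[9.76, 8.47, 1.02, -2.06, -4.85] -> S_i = Random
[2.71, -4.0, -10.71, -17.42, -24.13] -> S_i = 2.71 + -6.71*i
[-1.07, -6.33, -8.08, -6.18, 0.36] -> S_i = Random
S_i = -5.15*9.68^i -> [-5.15, -49.85, -482.57, -4671.25, -45217.72]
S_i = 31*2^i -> [31, 62, 124, 248, 496]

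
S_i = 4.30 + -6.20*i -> [4.3, -1.9, -8.1, -14.3, -20.5]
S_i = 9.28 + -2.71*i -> [9.28, 6.57, 3.86, 1.15, -1.56]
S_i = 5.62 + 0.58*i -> [5.62, 6.2, 6.78, 7.36, 7.94]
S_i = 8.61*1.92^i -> [8.61, 16.53, 31.74, 60.94, 117.01]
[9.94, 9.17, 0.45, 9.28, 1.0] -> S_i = Random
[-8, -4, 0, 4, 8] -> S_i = -8 + 4*i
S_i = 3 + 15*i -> [3, 18, 33, 48, 63]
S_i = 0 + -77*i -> [0, -77, -154, -231, -308]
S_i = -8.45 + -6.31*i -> [-8.45, -14.76, -21.07, -27.38, -33.69]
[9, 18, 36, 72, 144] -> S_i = 9*2^i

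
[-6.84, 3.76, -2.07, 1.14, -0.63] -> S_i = -6.84*(-0.55)^i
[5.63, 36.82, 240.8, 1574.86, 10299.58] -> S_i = 5.63*6.54^i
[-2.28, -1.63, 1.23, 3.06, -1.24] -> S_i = Random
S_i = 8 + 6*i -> [8, 14, 20, 26, 32]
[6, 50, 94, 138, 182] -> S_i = 6 + 44*i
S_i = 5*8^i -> [5, 40, 320, 2560, 20480]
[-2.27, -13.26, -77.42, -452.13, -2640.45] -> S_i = -2.27*5.84^i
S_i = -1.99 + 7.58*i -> [-1.99, 5.59, 13.17, 20.75, 28.33]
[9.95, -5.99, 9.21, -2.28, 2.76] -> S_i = Random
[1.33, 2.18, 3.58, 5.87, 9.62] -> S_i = 1.33*1.64^i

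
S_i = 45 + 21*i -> [45, 66, 87, 108, 129]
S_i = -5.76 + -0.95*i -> [-5.76, -6.71, -7.66, -8.61, -9.56]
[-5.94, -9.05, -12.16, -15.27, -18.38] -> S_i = -5.94 + -3.11*i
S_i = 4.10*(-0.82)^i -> [4.1, -3.36, 2.76, -2.26, 1.85]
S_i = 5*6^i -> [5, 30, 180, 1080, 6480]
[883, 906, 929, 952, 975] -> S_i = 883 + 23*i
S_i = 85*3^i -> [85, 255, 765, 2295, 6885]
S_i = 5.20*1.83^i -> [5.2, 9.52, 17.41, 31.87, 58.32]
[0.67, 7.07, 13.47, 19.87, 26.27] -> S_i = 0.67 + 6.40*i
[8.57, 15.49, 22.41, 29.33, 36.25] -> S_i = 8.57 + 6.92*i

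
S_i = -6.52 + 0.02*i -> [-6.52, -6.5, -6.48, -6.46, -6.44]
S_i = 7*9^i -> [7, 63, 567, 5103, 45927]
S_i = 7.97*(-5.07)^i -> [7.97, -40.41, 204.87, -1038.68, 5266.11]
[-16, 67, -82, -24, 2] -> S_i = Random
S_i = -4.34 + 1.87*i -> [-4.34, -2.47, -0.6, 1.27, 3.14]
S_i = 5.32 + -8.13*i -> [5.32, -2.81, -10.94, -19.07, -27.2]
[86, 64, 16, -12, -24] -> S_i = Random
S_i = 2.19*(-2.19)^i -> [2.19, -4.8, 10.5, -23.0, 50.38]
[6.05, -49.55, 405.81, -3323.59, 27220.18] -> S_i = 6.05*(-8.19)^i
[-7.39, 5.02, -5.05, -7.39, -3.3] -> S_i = Random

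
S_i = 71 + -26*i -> [71, 45, 19, -7, -33]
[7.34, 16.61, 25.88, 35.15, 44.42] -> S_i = 7.34 + 9.27*i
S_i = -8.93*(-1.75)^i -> [-8.93, 15.63, -27.35, 47.86, -83.75]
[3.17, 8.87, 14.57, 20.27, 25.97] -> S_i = 3.17 + 5.70*i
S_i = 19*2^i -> [19, 38, 76, 152, 304]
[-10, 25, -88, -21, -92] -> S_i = Random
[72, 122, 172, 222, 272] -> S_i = 72 + 50*i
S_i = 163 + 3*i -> [163, 166, 169, 172, 175]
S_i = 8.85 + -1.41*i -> [8.85, 7.44, 6.03, 4.62, 3.21]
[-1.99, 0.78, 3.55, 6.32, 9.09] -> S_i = -1.99 + 2.77*i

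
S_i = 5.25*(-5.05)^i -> [5.25, -26.51, 133.89, -676.14, 3414.48]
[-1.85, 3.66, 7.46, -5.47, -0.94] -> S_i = Random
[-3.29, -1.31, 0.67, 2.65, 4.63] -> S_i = -3.29 + 1.98*i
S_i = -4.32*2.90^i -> [-4.32, -12.53, -36.33, -105.36, -305.55]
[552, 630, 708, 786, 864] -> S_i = 552 + 78*i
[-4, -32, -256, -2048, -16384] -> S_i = -4*8^i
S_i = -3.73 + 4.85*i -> [-3.73, 1.12, 5.97, 10.82, 15.67]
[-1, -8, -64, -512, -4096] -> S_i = -1*8^i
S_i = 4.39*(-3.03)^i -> [4.39, -13.3, 40.3, -122.12, 370.03]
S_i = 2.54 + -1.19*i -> [2.54, 1.35, 0.16, -1.03, -2.22]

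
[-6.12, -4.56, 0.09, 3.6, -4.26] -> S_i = Random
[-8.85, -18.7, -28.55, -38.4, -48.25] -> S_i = -8.85 + -9.85*i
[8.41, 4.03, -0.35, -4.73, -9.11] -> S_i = 8.41 + -4.38*i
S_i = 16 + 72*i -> [16, 88, 160, 232, 304]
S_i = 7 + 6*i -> [7, 13, 19, 25, 31]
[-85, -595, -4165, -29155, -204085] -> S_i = -85*7^i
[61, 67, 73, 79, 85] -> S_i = 61 + 6*i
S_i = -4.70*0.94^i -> [-4.7, -4.42, -4.15, -3.9, -3.67]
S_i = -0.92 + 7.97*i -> [-0.92, 7.05, 15.02, 22.99, 30.96]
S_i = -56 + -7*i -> [-56, -63, -70, -77, -84]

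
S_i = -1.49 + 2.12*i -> [-1.49, 0.63, 2.75, 4.87, 6.99]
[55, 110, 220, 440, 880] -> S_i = 55*2^i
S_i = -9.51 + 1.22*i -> [-9.51, -8.29, -7.07, -5.85, -4.63]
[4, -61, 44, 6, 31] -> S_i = Random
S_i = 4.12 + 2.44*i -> [4.12, 6.56, 9.0, 11.44, 13.88]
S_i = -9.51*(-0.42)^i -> [-9.51, 3.99, -1.68, 0.7, -0.3]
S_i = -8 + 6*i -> [-8, -2, 4, 10, 16]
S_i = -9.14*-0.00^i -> [-9.14, 0.0, -0.0, 0.0, -0.0]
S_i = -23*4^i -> [-23, -92, -368, -1472, -5888]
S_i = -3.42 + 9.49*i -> [-3.42, 6.07, 15.56, 25.05, 34.54]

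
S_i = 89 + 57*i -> [89, 146, 203, 260, 317]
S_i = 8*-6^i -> [8, -48, 288, -1728, 10368]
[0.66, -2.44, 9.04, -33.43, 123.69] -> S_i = 0.66*(-3.70)^i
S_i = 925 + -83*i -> [925, 842, 759, 676, 593]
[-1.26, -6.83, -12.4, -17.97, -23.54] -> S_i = -1.26 + -5.57*i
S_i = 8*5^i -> [8, 40, 200, 1000, 5000]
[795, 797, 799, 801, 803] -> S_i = 795 + 2*i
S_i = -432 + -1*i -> [-432, -433, -434, -435, -436]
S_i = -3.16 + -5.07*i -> [-3.16, -8.23, -13.3, -18.37, -23.44]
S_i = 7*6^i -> [7, 42, 252, 1512, 9072]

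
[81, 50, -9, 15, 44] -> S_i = Random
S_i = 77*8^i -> [77, 616, 4928, 39424, 315392]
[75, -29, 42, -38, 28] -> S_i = Random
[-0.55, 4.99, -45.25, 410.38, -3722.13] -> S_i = -0.55*(-9.07)^i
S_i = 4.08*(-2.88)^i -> [4.08, -11.75, 33.84, -97.46, 280.69]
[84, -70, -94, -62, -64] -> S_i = Random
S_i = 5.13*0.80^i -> [5.13, 4.1, 3.28, 2.63, 2.1]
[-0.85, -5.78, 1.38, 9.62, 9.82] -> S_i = Random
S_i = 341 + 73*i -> [341, 414, 487, 560, 633]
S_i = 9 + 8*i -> [9, 17, 25, 33, 41]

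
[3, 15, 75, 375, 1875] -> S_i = 3*5^i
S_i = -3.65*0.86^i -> [-3.65, -3.14, -2.7, -2.32, -2.0]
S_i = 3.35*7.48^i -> [3.35, 25.06, 187.43, 1402.01, 10487.0]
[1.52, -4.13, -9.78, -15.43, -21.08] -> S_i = 1.52 + -5.65*i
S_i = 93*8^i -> [93, 744, 5952, 47616, 380928]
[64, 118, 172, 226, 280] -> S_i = 64 + 54*i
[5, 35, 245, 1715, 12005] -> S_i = 5*7^i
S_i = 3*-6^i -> [3, -18, 108, -648, 3888]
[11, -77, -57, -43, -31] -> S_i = Random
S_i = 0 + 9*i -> [0, 9, 18, 27, 36]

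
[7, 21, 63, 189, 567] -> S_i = 7*3^i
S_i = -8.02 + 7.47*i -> [-8.02, -0.55, 6.92, 14.39, 21.86]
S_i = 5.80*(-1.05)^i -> [5.8, -6.09, 6.39, -6.71, 7.05]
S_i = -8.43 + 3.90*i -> [-8.43, -4.53, -0.63, 3.27, 7.17]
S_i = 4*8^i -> [4, 32, 256, 2048, 16384]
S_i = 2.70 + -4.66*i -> [2.7, -1.96, -6.62, -11.28, -15.94]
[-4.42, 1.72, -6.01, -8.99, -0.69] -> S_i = Random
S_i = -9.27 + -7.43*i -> [-9.27, -16.7, -24.13, -31.56, -38.99]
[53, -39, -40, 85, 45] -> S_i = Random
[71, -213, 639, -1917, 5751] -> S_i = 71*-3^i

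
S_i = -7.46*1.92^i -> [-7.46, -14.32, -27.5, -52.8, -101.38]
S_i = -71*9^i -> [-71, -639, -5751, -51759, -465831]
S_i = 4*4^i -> [4, 16, 64, 256, 1024]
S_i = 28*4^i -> [28, 112, 448, 1792, 7168]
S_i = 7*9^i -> [7, 63, 567, 5103, 45927]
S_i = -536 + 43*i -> [-536, -493, -450, -407, -364]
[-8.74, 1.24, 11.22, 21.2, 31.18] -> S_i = -8.74 + 9.98*i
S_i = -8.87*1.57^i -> [-8.87, -13.93, -21.86, -34.33, -53.89]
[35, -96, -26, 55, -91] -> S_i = Random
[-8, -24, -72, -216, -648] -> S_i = -8*3^i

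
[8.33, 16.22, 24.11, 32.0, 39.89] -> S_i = 8.33 + 7.89*i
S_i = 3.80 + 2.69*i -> [3.8, 6.49, 9.18, 11.87, 14.56]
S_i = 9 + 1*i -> [9, 10, 11, 12, 13]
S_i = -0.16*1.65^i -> [-0.16, -0.26, -0.44, -0.72, -1.19]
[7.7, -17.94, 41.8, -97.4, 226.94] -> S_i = 7.70*(-2.33)^i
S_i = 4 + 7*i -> [4, 11, 18, 25, 32]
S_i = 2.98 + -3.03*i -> [2.98, -0.05, -3.08, -6.11, -9.14]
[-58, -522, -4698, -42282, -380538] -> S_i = -58*9^i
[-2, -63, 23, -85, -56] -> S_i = Random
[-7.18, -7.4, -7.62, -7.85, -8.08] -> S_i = -7.18*1.03^i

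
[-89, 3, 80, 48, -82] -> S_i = Random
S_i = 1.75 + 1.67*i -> [1.75, 3.42, 5.09, 6.76, 8.43]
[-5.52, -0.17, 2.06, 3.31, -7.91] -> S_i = Random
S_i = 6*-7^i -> [6, -42, 294, -2058, 14406]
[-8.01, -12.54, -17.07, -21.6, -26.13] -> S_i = -8.01 + -4.53*i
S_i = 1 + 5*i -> [1, 6, 11, 16, 21]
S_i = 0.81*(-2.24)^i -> [0.81, -1.81, 4.06, -9.1, 20.39]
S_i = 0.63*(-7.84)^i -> [0.63, -4.94, 38.72, -303.59, 2380.15]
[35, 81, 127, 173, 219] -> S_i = 35 + 46*i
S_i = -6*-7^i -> [-6, 42, -294, 2058, -14406]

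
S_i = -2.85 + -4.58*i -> [-2.85, -7.43, -12.01, -16.59, -21.17]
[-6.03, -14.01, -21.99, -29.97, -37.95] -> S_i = -6.03 + -7.98*i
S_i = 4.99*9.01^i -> [4.99, 44.96, 405.09, 3649.85, 32885.14]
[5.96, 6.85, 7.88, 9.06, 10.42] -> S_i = 5.96*1.15^i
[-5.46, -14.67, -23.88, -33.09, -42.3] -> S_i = -5.46 + -9.21*i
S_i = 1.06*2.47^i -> [1.06, 2.62, 6.47, 15.97, 39.45]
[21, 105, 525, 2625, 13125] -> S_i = 21*5^i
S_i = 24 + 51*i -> [24, 75, 126, 177, 228]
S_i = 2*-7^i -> [2, -14, 98, -686, 4802]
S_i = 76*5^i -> [76, 380, 1900, 9500, 47500]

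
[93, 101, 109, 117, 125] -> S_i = 93 + 8*i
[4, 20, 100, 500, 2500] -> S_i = 4*5^i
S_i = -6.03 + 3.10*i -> [-6.03, -2.93, 0.17, 3.27, 6.37]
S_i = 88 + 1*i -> [88, 89, 90, 91, 92]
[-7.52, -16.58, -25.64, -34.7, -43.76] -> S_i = -7.52 + -9.06*i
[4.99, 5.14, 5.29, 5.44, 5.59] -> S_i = 4.99 + 0.15*i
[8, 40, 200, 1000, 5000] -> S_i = 8*5^i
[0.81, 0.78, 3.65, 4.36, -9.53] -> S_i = Random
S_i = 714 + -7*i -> [714, 707, 700, 693, 686]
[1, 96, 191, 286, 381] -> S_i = 1 + 95*i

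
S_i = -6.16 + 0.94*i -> [-6.16, -5.22, -4.28, -3.34, -2.4]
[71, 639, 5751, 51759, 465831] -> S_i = 71*9^i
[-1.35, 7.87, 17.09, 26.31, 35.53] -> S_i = -1.35 + 9.22*i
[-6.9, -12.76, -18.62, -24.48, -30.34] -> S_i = -6.90 + -5.86*i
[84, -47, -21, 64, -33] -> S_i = Random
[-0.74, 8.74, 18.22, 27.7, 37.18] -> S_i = -0.74 + 9.48*i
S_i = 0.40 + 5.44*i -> [0.4, 5.84, 11.28, 16.72, 22.16]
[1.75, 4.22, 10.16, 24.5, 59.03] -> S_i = 1.75*2.41^i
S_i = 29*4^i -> [29, 116, 464, 1856, 7424]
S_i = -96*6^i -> [-96, -576, -3456, -20736, -124416]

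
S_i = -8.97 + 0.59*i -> [-8.97, -8.38, -7.79, -7.2, -6.61]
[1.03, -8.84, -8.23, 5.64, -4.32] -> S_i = Random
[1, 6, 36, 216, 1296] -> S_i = 1*6^i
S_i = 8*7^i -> [8, 56, 392, 2744, 19208]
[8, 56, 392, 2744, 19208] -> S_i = 8*7^i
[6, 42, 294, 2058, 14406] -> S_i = 6*7^i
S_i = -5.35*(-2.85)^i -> [-5.35, 15.25, -43.46, 123.85, -352.97]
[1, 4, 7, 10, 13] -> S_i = 1 + 3*i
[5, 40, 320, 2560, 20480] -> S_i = 5*8^i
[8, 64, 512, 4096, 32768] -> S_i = 8*8^i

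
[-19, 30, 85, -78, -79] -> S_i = Random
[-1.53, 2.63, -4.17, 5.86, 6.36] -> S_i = Random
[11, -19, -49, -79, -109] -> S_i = 11 + -30*i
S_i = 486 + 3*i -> [486, 489, 492, 495, 498]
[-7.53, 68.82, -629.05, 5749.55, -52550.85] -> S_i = -7.53*(-9.14)^i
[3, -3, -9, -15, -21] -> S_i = 3 + -6*i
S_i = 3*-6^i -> [3, -18, 108, -648, 3888]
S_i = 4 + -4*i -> [4, 0, -4, -8, -12]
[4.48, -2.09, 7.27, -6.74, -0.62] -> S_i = Random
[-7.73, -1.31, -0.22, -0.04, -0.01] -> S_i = -7.73*0.17^i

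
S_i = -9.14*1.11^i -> [-9.14, -10.15, -11.26, -12.5, -13.88]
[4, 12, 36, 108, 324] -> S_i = 4*3^i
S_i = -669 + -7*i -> [-669, -676, -683, -690, -697]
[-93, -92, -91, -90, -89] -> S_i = -93 + 1*i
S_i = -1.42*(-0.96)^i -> [-1.42, 1.36, -1.31, 1.26, -1.21]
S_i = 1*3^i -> [1, 3, 9, 27, 81]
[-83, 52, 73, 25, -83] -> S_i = Random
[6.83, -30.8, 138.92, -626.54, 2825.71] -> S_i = 6.83*(-4.51)^i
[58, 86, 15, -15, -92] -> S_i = Random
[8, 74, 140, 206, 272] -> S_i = 8 + 66*i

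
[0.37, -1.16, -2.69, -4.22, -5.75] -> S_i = 0.37 + -1.53*i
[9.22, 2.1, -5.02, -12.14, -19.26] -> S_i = 9.22 + -7.12*i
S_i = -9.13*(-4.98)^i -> [-9.13, 45.47, -226.43, 1127.61, -5615.5]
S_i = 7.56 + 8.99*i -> [7.56, 16.55, 25.54, 34.53, 43.52]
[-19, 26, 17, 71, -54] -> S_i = Random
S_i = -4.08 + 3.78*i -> [-4.08, -0.3, 3.48, 7.26, 11.04]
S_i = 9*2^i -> [9, 18, 36, 72, 144]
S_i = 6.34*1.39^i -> [6.34, 8.81, 12.25, 17.03, 23.67]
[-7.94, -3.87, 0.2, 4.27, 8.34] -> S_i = -7.94 + 4.07*i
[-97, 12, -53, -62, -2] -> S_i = Random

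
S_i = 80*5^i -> [80, 400, 2000, 10000, 50000]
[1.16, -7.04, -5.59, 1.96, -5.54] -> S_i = Random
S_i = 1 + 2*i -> [1, 3, 5, 7, 9]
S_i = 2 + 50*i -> [2, 52, 102, 152, 202]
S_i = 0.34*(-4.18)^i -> [0.34, -1.42, 5.94, -24.83, 103.8]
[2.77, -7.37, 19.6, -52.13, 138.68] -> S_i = 2.77*(-2.66)^i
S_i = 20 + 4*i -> [20, 24, 28, 32, 36]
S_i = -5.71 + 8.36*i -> [-5.71, 2.65, 11.01, 19.37, 27.73]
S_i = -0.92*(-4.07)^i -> [-0.92, 3.74, -15.24, 62.03, -252.44]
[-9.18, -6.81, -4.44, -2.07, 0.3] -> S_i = -9.18 + 2.37*i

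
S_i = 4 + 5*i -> [4, 9, 14, 19, 24]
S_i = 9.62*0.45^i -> [9.62, 4.33, 1.95, 0.88, 0.39]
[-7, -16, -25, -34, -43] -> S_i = -7 + -9*i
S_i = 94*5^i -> [94, 470, 2350, 11750, 58750]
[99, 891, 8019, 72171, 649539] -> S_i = 99*9^i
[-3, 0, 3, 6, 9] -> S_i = -3 + 3*i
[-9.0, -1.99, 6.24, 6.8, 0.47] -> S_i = Random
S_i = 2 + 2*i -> [2, 4, 6, 8, 10]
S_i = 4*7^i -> [4, 28, 196, 1372, 9604]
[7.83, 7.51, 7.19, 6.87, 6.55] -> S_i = 7.83 + -0.32*i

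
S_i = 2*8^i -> [2, 16, 128, 1024, 8192]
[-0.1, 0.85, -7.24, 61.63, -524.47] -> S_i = -0.10*(-8.51)^i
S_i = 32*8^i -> [32, 256, 2048, 16384, 131072]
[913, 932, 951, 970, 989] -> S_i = 913 + 19*i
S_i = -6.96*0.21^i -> [-6.96, -1.46, -0.31, -0.06, -0.01]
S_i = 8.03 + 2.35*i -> [8.03, 10.38, 12.73, 15.08, 17.43]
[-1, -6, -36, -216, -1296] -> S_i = -1*6^i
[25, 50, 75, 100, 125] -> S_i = 25 + 25*i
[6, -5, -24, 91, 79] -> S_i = Random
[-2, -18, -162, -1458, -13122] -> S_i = -2*9^i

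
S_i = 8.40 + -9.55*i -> [8.4, -1.15, -10.7, -20.25, -29.8]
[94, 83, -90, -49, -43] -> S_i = Random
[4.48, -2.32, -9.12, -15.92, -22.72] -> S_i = 4.48 + -6.80*i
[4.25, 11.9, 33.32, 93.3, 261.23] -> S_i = 4.25*2.80^i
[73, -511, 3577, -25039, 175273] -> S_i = 73*-7^i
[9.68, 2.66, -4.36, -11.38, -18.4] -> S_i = 9.68 + -7.02*i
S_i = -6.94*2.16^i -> [-6.94, -14.99, -32.38, -69.94, -151.07]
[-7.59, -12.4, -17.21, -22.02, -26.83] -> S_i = -7.59 + -4.81*i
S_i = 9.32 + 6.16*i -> [9.32, 15.48, 21.64, 27.8, 33.96]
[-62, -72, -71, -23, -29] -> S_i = Random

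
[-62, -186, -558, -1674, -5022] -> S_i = -62*3^i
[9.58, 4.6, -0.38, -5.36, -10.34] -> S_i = 9.58 + -4.98*i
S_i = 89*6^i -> [89, 534, 3204, 19224, 115344]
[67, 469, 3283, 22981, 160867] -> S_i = 67*7^i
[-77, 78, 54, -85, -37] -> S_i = Random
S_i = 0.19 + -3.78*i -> [0.19, -3.59, -7.37, -11.15, -14.93]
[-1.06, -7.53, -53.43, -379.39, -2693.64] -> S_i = -1.06*7.10^i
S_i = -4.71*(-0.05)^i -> [-4.71, 0.24, -0.01, 0.0, -0.0]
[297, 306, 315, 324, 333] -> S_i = 297 + 9*i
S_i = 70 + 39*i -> [70, 109, 148, 187, 226]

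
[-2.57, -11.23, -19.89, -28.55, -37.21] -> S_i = -2.57 + -8.66*i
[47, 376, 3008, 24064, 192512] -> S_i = 47*8^i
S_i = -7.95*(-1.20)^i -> [-7.95, 9.54, -11.45, 13.74, -16.49]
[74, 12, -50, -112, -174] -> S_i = 74 + -62*i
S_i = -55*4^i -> [-55, -220, -880, -3520, -14080]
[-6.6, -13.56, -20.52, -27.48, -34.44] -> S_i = -6.60 + -6.96*i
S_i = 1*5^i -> [1, 5, 25, 125, 625]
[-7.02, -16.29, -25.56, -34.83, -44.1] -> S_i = -7.02 + -9.27*i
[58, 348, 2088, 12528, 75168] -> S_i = 58*6^i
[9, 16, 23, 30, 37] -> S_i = 9 + 7*i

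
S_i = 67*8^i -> [67, 536, 4288, 34304, 274432]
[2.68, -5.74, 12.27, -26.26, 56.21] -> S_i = 2.68*(-2.14)^i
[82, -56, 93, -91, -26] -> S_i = Random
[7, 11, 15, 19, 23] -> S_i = 7 + 4*i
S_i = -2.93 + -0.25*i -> [-2.93, -3.18, -3.43, -3.68, -3.93]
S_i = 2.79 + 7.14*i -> [2.79, 9.93, 17.07, 24.21, 31.35]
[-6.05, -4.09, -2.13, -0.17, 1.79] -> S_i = -6.05 + 1.96*i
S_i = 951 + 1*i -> [951, 952, 953, 954, 955]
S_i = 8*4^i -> [8, 32, 128, 512, 2048]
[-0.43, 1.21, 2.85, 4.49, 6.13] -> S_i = -0.43 + 1.64*i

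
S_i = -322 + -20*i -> [-322, -342, -362, -382, -402]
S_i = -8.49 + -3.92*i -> [-8.49, -12.41, -16.33, -20.25, -24.17]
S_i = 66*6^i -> [66, 396, 2376, 14256, 85536]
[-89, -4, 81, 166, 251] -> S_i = -89 + 85*i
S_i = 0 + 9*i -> [0, 9, 18, 27, 36]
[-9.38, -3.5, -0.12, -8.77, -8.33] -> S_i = Random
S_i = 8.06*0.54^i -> [8.06, 4.35, 2.35, 1.27, 0.69]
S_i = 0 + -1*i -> [0, -1, -2, -3, -4]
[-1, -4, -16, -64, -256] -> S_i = -1*4^i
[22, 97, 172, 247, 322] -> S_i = 22 + 75*i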